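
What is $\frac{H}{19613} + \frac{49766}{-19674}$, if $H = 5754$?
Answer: $- \frac{431428181}{192933081} \approx -2.2362$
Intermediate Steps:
$\frac{H}{19613} + \frac{49766}{-19674} = \frac{5754}{19613} + \frac{49766}{-19674} = 5754 \cdot \frac{1}{19613} + 49766 \left(- \frac{1}{19674}\right) = \frac{5754}{19613} - \frac{24883}{9837} = - \frac{431428181}{192933081}$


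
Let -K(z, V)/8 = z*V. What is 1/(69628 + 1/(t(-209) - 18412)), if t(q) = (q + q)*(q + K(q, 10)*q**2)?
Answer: 305284692810/21256362590974679 ≈ 1.4362e-5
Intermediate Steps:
K(z, V) = -8*V*z (K(z, V) = -8*z*V = -8*V*z)
t(q) = 2*q*(q - 80*q**3) (t(q) = (q + q)*(q + (-8*10*q)*q**2) = (2*q)*(q + (-80*q)*q**2) = (2*q)*(q - 80*q**3) = 2*q*(q - 80*q**3))
1/(69628 + 1/(t(-209) - 18412)) = 1/(69628 + 1/((-209)**2*(2 - 160*(-209)**2) - 18412)) = 1/(69628 + 1/(43681*(2 - 160*43681) - 18412)) = 1/(69628 + 1/(43681*(2 - 6988960) - 18412)) = 1/(69628 + 1/(43681*(-6988958) - 18412)) = 1/(69628 + 1/(-305284674398 - 18412)) = 1/(69628 + 1/(-305284692810)) = 1/(69628 - 1/305284692810) = 1/(21256362590974679/305284692810) = 305284692810/21256362590974679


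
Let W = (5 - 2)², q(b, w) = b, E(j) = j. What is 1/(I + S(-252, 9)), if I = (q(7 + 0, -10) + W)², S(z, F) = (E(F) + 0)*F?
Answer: 1/337 ≈ 0.0029674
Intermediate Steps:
W = 9 (W = 3² = 9)
S(z, F) = F² (S(z, F) = (F + 0)*F = F*F = F²)
I = 256 (I = ((7 + 0) + 9)² = (7 + 9)² = 16² = 256)
1/(I + S(-252, 9)) = 1/(256 + 9²) = 1/(256 + 81) = 1/337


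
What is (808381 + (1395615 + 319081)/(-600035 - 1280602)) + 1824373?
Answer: 4951252869602/1880637 ≈ 2.6328e+6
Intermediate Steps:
(808381 + (1395615 + 319081)/(-600035 - 1280602)) + 1824373 = (808381 + 1714696/(-1880637)) + 1824373 = (808381 + 1714696*(-1/1880637)) + 1824373 = (808381 - 1714696/1880637) + 1824373 = 1520269504001/1880637 + 1824373 = 4951252869602/1880637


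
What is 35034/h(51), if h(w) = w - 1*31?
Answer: 17517/10 ≈ 1751.7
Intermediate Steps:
h(w) = -31 + w (h(w) = w - 31 = -31 + w)
35034/h(51) = 35034/(-31 + 51) = 35034/20 = 35034*(1/20) = 17517/10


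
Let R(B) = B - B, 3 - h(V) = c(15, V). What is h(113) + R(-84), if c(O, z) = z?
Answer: -110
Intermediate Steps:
h(V) = 3 - V
R(B) = 0
h(113) + R(-84) = (3 - 1*113) + 0 = (3 - 113) + 0 = -110 + 0 = -110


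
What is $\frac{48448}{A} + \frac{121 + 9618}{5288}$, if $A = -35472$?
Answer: $\frac{5579299}{11723496} \approx 0.47591$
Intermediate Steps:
$\frac{48448}{A} + \frac{121 + 9618}{5288} = \frac{48448}{-35472} + \frac{121 + 9618}{5288} = 48448 \left(- \frac{1}{35472}\right) + 9739 \cdot \frac{1}{5288} = - \frac{3028}{2217} + \frac{9739}{5288} = \frac{5579299}{11723496}$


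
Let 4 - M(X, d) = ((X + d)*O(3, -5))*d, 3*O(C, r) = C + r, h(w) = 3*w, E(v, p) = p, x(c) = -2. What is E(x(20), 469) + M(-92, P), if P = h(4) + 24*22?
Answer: 161753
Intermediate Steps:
P = 540 (P = 3*4 + 24*22 = 12 + 528 = 540)
O(C, r) = C/3 + r/3 (O(C, r) = (C + r)/3 = C/3 + r/3)
M(X, d) = 4 - d*(-2*X/3 - 2*d/3) (M(X, d) = 4 - (X + d)*((1/3)*3 + (1/3)*(-5))*d = 4 - (X + d)*(1 - 5/3)*d = 4 - (X + d)*(-2/3)*d = 4 - (-2*X/3 - 2*d/3)*d = 4 - d*(-2*X/3 - 2*d/3))
E(x(20), 469) + M(-92, P) = 469 + (4 + (2/3)*540**2 + (2/3)*(-92)*540) = 469 + (4 + (2/3)*291600 - 33120) = 469 + (4 + 194400 - 33120) = 469 + 161284 = 161753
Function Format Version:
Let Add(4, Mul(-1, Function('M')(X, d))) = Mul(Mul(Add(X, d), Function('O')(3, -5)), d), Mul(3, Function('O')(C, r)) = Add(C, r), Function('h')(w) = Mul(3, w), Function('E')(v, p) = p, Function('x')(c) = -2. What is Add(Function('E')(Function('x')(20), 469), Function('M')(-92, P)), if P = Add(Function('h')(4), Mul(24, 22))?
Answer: 161753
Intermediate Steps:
P = 540 (P = Add(Mul(3, 4), Mul(24, 22)) = Add(12, 528) = 540)
Function('O')(C, r) = Add(Mul(Rational(1, 3), C), Mul(Rational(1, 3), r)) (Function('O')(C, r) = Mul(Rational(1, 3), Add(C, r)) = Add(Mul(Rational(1, 3), C), Mul(Rational(1, 3), r)))
Function('M')(X, d) = Add(4, Mul(-1, d, Add(Mul(Rational(-2, 3), X), Mul(Rational(-2, 3), d)))) (Function('M')(X, d) = Add(4, Mul(-1, Mul(Mul(Add(X, d), Add(Mul(Rational(1, 3), 3), Mul(Rational(1, 3), -5))), d))) = Add(4, Mul(-1, Mul(Mul(Add(X, d), Add(1, Rational(-5, 3))), d))) = Add(4, Mul(-1, Mul(Mul(Add(X, d), Rational(-2, 3)), d))) = Add(4, Mul(-1, Mul(Add(Mul(Rational(-2, 3), X), Mul(Rational(-2, 3), d)), d))) = Add(4, Mul(-1, Mul(d, Add(Mul(Rational(-2, 3), X), Mul(Rational(-2, 3), d))))) = Add(4, Mul(-1, d, Add(Mul(Rational(-2, 3), X), Mul(Rational(-2, 3), d)))))
Add(Function('E')(Function('x')(20), 469), Function('M')(-92, P)) = Add(469, Add(4, Mul(Rational(2, 3), Pow(540, 2)), Mul(Rational(2, 3), -92, 540))) = Add(469, Add(4, Mul(Rational(2, 3), 291600), -33120)) = Add(469, Add(4, 194400, -33120)) = Add(469, 161284) = 161753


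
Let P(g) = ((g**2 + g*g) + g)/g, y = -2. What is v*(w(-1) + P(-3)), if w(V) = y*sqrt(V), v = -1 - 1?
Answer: 10 + 4*I ≈ 10.0 + 4.0*I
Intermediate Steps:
P(g) = (g + 2*g**2)/g (P(g) = ((g**2 + g**2) + g)/g = (2*g**2 + g)/g = (g + 2*g**2)/g)
v = -2
w(V) = -2*sqrt(V)
v*(w(-1) + P(-3)) = -2*(-2*I + (1 + 2*(-3))) = -2*(-2*I + (1 - 6)) = -2*(-2*I - 5) = -2*(-5 - 2*I) = 10 + 4*I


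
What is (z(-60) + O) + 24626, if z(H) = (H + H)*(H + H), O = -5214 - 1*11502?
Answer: 22310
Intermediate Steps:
O = -16716 (O = -5214 - 11502 = -16716)
z(H) = 4*H² (z(H) = (2*H)*(2*H) = 4*H²)
(z(-60) + O) + 24626 = (4*(-60)² - 16716) + 24626 = (4*3600 - 16716) + 24626 = (14400 - 16716) + 24626 = -2316 + 24626 = 22310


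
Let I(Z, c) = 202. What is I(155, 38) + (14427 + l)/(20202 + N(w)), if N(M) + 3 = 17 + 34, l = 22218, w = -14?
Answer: 275143/1350 ≈ 203.81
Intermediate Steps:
N(M) = 48 (N(M) = -3 + (17 + 34) = -3 + 51 = 48)
I(155, 38) + (14427 + l)/(20202 + N(w)) = 202 + (14427 + 22218)/(20202 + 48) = 202 + 36645/20250 = 202 + 36645*(1/20250) = 202 + 2443/1350 = 275143/1350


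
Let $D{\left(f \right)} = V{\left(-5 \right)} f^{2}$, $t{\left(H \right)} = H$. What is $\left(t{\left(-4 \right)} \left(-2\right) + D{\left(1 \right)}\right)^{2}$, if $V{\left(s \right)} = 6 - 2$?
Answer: $144$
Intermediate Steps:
$V{\left(s \right)} = 4$
$D{\left(f \right)} = 4 f^{2}$
$\left(t{\left(-4 \right)} \left(-2\right) + D{\left(1 \right)}\right)^{2} = \left(\left(-4\right) \left(-2\right) + 4 \cdot 1^{2}\right)^{2} = \left(8 + 4 \cdot 1\right)^{2} = \left(8 + 4\right)^{2} = 12^{2} = 144$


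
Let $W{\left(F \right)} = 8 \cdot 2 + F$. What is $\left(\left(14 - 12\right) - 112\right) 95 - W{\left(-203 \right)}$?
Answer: $-10263$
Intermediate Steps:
$W{\left(F \right)} = 16 + F$
$\left(\left(14 - 12\right) - 112\right) 95 - W{\left(-203 \right)} = \left(\left(14 - 12\right) - 112\right) 95 - \left(16 - 203\right) = \left(\left(14 - 12\right) - 112\right) 95 - -187 = \left(2 - 112\right) 95 + 187 = \left(-110\right) 95 + 187 = -10450 + 187 = -10263$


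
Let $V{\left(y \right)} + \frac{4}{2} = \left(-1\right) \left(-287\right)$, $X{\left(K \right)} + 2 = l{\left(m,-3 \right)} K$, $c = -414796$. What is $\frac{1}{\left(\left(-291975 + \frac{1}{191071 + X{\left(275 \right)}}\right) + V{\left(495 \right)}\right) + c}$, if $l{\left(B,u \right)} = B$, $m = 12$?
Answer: $- \frac{194369}{137318977333} \approx -1.4155 \cdot 10^{-6}$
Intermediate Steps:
$X{\left(K \right)} = -2 + 12 K$
$V{\left(y \right)} = 285$ ($V{\left(y \right)} = -2 - -287 = -2 + 287 = 285$)
$\frac{1}{\left(\left(-291975 + \frac{1}{191071 + X{\left(275 \right)}}\right) + V{\left(495 \right)}\right) + c} = \frac{1}{\left(\left(-291975 + \frac{1}{191071 + \left(-2 + 12 \cdot 275\right)}\right) + 285\right) - 414796} = \frac{1}{\left(\left(-291975 + \frac{1}{191071 + \left(-2 + 3300\right)}\right) + 285\right) - 414796} = \frac{1}{\left(\left(-291975 + \frac{1}{191071 + 3298}\right) + 285\right) - 414796} = \frac{1}{\left(\left(-291975 + \frac{1}{194369}\right) + 285\right) - 414796} = \frac{1}{\left(- \frac{56750888774}{194369} + 285\right) - 414796} = \frac{1}{- \frac{56695493609}{194369} - 414796} = \frac{1}{- \frac{137318977333}{194369}} = - \frac{194369}{137318977333}$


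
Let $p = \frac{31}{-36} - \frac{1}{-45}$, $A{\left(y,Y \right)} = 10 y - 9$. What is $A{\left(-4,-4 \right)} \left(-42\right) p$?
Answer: $- \frac{51793}{30} \approx -1726.4$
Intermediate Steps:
$A{\left(y,Y \right)} = -9 + 10 y$
$p = - \frac{151}{180}$ ($p = 31 \left(- \frac{1}{36}\right) - - \frac{1}{45} = - \frac{31}{36} + \frac{1}{45} = - \frac{151}{180} \approx -0.83889$)
$A{\left(-4,-4 \right)} \left(-42\right) p = \left(-9 + 10 \left(-4\right)\right) \left(-42\right) \left(- \frac{151}{180}\right) = \left(-9 - 40\right) \left(-42\right) \left(- \frac{151}{180}\right) = \left(-49\right) \left(-42\right) \left(- \frac{151}{180}\right) = 2058 \left(- \frac{151}{180}\right) = - \frac{51793}{30}$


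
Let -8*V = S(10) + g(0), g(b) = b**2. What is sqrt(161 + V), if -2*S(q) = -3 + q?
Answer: 3*sqrt(287)/4 ≈ 12.706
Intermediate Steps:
S(q) = 3/2 - q/2 (S(q) = -(-3 + q)/2 = 3/2 - q/2)
V = 7/16 (V = -((3/2 - 1/2*10) + 0**2)/8 = -((3/2 - 5) + 0)/8 = -(-7/2 + 0)/8 = -1/8*(-7/2) = 7/16 ≈ 0.43750)
sqrt(161 + V) = sqrt(161 + 7/16) = sqrt(2583/16) = 3*sqrt(287)/4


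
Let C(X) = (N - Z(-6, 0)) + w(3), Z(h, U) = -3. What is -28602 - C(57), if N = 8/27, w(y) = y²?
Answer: -772586/27 ≈ -28614.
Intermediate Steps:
N = 8/27 (N = 8*(1/27) = 8/27 ≈ 0.29630)
C(X) = 332/27 (C(X) = (8/27 - 1*(-3)) + 3² = (8/27 + 3) + 9 = 89/27 + 9 = 332/27)
-28602 - C(57) = -28602 - 1*332/27 = -28602 - 332/27 = -772586/27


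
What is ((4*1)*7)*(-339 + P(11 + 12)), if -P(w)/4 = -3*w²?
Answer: 168252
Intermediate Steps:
P(w) = 12*w² (P(w) = -(-12)*w² = 12*w²)
((4*1)*7)*(-339 + P(11 + 12)) = ((4*1)*7)*(-339 + 12*(11 + 12)²) = (4*7)*(-339 + 12*23²) = 28*(-339 + 12*529) = 28*(-339 + 6348) = 28*6009 = 168252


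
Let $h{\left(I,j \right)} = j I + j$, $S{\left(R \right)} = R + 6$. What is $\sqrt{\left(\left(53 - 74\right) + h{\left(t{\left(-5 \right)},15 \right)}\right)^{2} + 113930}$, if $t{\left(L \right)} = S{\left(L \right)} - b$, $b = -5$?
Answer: $\sqrt{120986} \approx 347.83$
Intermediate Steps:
$S{\left(R \right)} = 6 + R$
$t{\left(L \right)} = 11 + L$ ($t{\left(L \right)} = \left(6 + L\right) - -5 = \left(6 + L\right) + 5 = 11 + L$)
$h{\left(I,j \right)} = j + I j$ ($h{\left(I,j \right)} = I j + j = j + I j$)
$\sqrt{\left(\left(53 - 74\right) + h{\left(t{\left(-5 \right)},15 \right)}\right)^{2} + 113930} = \sqrt{\left(\left(53 - 74\right) + 15 \left(1 + \left(11 - 5\right)\right)\right)^{2} + 113930} = \sqrt{\left(-21 + 15 \left(1 + 6\right)\right)^{2} + 113930} = \sqrt{\left(-21 + 15 \cdot 7\right)^{2} + 113930} = \sqrt{\left(-21 + 105\right)^{2} + 113930} = \sqrt{84^{2} + 113930} = \sqrt{7056 + 113930} = \sqrt{120986}$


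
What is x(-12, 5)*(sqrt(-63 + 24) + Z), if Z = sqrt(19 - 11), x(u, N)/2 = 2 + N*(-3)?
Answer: -52*sqrt(2) - 26*I*sqrt(39) ≈ -73.539 - 162.37*I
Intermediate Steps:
x(u, N) = 4 - 6*N (x(u, N) = 2*(2 + N*(-3)) = 2*(2 - 3*N) = 4 - 6*N)
Z = 2*sqrt(2) (Z = sqrt(8) = 2*sqrt(2) ≈ 2.8284)
x(-12, 5)*(sqrt(-63 + 24) + Z) = (4 - 6*5)*(sqrt(-63 + 24) + 2*sqrt(2)) = (4 - 30)*(sqrt(-39) + 2*sqrt(2)) = -26*(I*sqrt(39) + 2*sqrt(2)) = -26*(2*sqrt(2) + I*sqrt(39)) = -52*sqrt(2) - 26*I*sqrt(39)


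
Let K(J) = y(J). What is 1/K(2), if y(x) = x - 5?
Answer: -⅓ ≈ -0.33333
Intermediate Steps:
y(x) = -5 + x
K(J) = -5 + J
1/K(2) = 1/(-5 + 2) = 1/(-3) = -⅓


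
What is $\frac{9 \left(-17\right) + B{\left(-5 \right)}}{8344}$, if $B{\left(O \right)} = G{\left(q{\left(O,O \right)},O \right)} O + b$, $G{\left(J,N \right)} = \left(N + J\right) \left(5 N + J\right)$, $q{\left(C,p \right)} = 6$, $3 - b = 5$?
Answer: $- \frac{15}{2086} \approx -0.0071908$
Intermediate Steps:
$b = -2$ ($b = 3 - 5 = -2$)
$G{\left(J,N \right)} = \left(J + N\right) \left(J + 5 N\right)$
$B{\left(O \right)} = -2 + O \left(36 + 5 O^{2} + 36 O\right)$ ($B{\left(O \right)} = \left(6^{2} + 5 O^{2} + 6 \cdot 6 O\right) O - 2 = \left(36 + 5 O^{2} + 36 O\right) O - 2 = O \left(36 + 5 O^{2} + 36 O\right) - 2 = -2 + O \left(36 + 5 O^{2} + 36 O\right)$)
$\frac{9 \left(-17\right) + B{\left(-5 \right)}}{8344} = \frac{9 \left(-17\right) - \left(2 + 5 \left(36 + 5 \left(-5\right)^{2} + 36 \left(-5\right)\right)\right)}{8344} = \left(-153 - \left(2 + 5 \left(36 + 5 \cdot 25 - 180\right)\right)\right) \frac{1}{8344} = \left(-153 - \left(2 + 5 \left(36 + 125 - 180\right)\right)\right) \frac{1}{8344} = \left(-153 - -93\right) \frac{1}{8344} = \left(-153 + \left(-2 + 95\right)\right) \frac{1}{8344} = \left(-153 + 93\right) \frac{1}{8344} = \left(-60\right) \frac{1}{8344} = - \frac{15}{2086}$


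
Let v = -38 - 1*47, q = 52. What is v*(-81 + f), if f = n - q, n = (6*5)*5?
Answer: -1445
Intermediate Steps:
n = 150 (n = 30*5 = 150)
v = -85 (v = -38 - 47 = -85)
f = 98 (f = 150 - 1*52 = 150 - 52 = 98)
v*(-81 + f) = -85*(-81 + 98) = -85*17 = -1445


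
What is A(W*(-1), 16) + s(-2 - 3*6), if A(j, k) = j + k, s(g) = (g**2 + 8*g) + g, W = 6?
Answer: 230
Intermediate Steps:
s(g) = g**2 + 9*g
A(W*(-1), 16) + s(-2 - 3*6) = (6*(-1) + 16) + (-2 - 3*6)*(9 + (-2 - 3*6)) = (-6 + 16) + (-2 - 18)*(9 + (-2 - 18)) = 10 - 20*(9 - 20) = 10 - 20*(-11) = 10 + 220 = 230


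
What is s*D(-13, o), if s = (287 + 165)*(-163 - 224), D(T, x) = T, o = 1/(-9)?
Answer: 2274012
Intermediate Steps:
o = -⅑ ≈ -0.11111
s = -174924 (s = 452*(-387) = -174924)
s*D(-13, o) = -174924*(-13) = 2274012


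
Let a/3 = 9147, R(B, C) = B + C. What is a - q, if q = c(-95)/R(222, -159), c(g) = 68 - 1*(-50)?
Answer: 1728665/63 ≈ 27439.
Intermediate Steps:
c(g) = 118 (c(g) = 68 + 50 = 118)
q = 118/63 (q = 118/(222 - 159) = 118/63 ≈ 1.8730)
a = 27441 (a = 3*9147 = 27441)
a - q = 27441 - 1*118/63 = 27441 - 118/63 = 1728665/63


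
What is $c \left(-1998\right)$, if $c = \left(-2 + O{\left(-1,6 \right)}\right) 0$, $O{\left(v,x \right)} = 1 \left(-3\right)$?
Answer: $0$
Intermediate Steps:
$O{\left(v,x \right)} = -3$
$c = 0$ ($c = \left(-2 - 3\right) 0 = \left(-5\right) 0 = 0$)
$c \left(-1998\right) = 0 \left(-1998\right) = 0$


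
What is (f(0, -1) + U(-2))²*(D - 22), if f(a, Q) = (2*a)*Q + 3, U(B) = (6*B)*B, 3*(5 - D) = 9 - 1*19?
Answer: -9963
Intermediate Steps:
D = 25/3 (D = 5 - (9 - 1*19)/3 = 5 - (9 - 19)/3 = 5 - ⅓*(-10) = 5 + 10/3 = 25/3 ≈ 8.3333)
U(B) = 6*B²
f(a, Q) = 3 + 2*Q*a (f(a, Q) = 2*Q*a + 3 = 3 + 2*Q*a)
(f(0, -1) + U(-2))²*(D - 22) = ((3 + 2*(-1)*0) + 6*(-2)²)²*(25/3 - 22) = ((3 + 0) + 6*4)²*(-41/3) = (3 + 24)²*(-41/3) = 27²*(-41/3) = 729*(-41/3) = -9963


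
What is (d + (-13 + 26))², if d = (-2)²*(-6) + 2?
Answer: 81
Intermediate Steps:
d = -22 (d = 4*(-6) + 2 = -24 + 2 = -22)
(d + (-13 + 26))² = (-22 + (-13 + 26))² = (-22 + 13)² = (-9)² = 81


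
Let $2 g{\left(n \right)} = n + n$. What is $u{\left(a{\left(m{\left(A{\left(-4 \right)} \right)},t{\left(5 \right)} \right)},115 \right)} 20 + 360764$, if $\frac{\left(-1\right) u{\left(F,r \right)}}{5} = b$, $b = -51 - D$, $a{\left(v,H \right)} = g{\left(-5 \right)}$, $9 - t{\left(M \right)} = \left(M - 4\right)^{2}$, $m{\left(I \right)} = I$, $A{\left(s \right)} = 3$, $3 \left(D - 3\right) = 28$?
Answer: $\frac{1101292}{3} \approx 3.671 \cdot 10^{5}$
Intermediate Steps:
$D = \frac{37}{3}$ ($D = 3 + \frac{1}{3} \cdot 28 = 3 + \frac{28}{3} = \frac{37}{3} \approx 12.333$)
$t{\left(M \right)} = 9 - \left(-4 + M\right)^{2}$ ($t{\left(M \right)} = 9 - \left(M - 4\right)^{2} = 9 - \left(-4 + M\right)^{2}$)
$g{\left(n \right)} = n$ ($g{\left(n \right)} = \frac{n + n}{2} = \frac{2 n}{2} = n$)
$a{\left(v,H \right)} = -5$
$b = - \frac{190}{3}$ ($b = -51 - \frac{37}{3} = - \frac{190}{3} \approx -63.333$)
$u{\left(F,r \right)} = \frac{950}{3}$ ($u{\left(F,r \right)} = \left(-5\right) \left(- \frac{190}{3}\right) = \frac{950}{3}$)
$u{\left(a{\left(m{\left(A{\left(-4 \right)} \right)},t{\left(5 \right)} \right)},115 \right)} 20 + 360764 = \frac{950}{3} \cdot 20 + 360764 = \frac{19000}{3} + 360764 = \frac{1101292}{3}$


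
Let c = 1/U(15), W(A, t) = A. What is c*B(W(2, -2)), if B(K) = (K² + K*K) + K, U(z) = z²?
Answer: 2/45 ≈ 0.044444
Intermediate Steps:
B(K) = K + 2*K² (B(K) = (K² + K²) + K = 2*K² + K = K + 2*K²)
c = 1/225 (c = 1/(15²) = 1/225 ≈ 0.0044444)
c*B(W(2, -2)) = (2*(1 + 2*2))/225 = (2*(1 + 4))/225 = (2*5)/225 = (1/225)*10 = 2/45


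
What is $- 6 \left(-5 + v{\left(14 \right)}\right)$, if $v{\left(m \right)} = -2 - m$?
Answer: $126$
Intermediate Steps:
$- 6 \left(-5 + v{\left(14 \right)}\right) = - 6 \left(-5 - 16\right) = \left(-6\right) \left(-21\right) = 126$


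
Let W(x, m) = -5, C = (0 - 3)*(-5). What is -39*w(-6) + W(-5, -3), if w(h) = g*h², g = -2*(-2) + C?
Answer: -26681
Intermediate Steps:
C = 15 (C = -3*(-5) = 15)
g = 19 (g = -2*(-2) + 15 = 4 + 15 = 19)
w(h) = 19*h²
-39*w(-6) + W(-5, -3) = -741*(-6)² - 5 = -741*36 - 5 = -39*684 - 5 = -26676 - 5 = -26681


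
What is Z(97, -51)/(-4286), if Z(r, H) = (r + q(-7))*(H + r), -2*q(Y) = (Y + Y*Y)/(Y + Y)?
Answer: -4531/4286 ≈ -1.0572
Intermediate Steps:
q(Y) = -(Y + Y²)/(4*Y) (q(Y) = -(Y + Y*Y)/(2*(Y + Y)) = -(Y + Y²)/(2*(2*Y)) = -(Y + Y²)*1/(2*Y)/2 = -(Y + Y²)/(4*Y))
Z(r, H) = (3/2 + r)*(H + r) (Z(r, H) = (r + (-¼ - ¼*(-7)))*(H + r) = (r + (-¼ + 7/4))*(H + r) = (r + 3/2)*(H + r) = (3/2 + r)*(H + r))
Z(97, -51)/(-4286) = (97² + (3/2)*(-51) + (3/2)*97 - 51*97)/(-4286) = (9409 - 153/2 + 291/2 - 4947)*(-1/4286) = 4531*(-1/4286) = -4531/4286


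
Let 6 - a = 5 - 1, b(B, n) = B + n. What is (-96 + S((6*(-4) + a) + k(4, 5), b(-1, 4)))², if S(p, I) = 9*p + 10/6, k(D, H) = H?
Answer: 550564/9 ≈ 61174.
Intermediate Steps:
a = 2 (a = 6 - (5 - 1) = 6 - 1*4 = 6 - 4 = 2)
S(p, I) = 5/3 + 9*p (S(p, I) = 9*p + 10*(⅙) = 9*p + 5/3 = 5/3 + 9*p)
(-96 + S((6*(-4) + a) + k(4, 5), b(-1, 4)))² = (-96 + (5/3 + 9*((6*(-4) + 2) + 5)))² = (-96 + (5/3 + 9*((-24 + 2) + 5)))² = (-96 + (5/3 + 9*(-22 + 5)))² = (-96 + (5/3 + 9*(-17)))² = (-96 + (5/3 - 153))² = (-96 - 454/3)² = (-742/3)² = 550564/9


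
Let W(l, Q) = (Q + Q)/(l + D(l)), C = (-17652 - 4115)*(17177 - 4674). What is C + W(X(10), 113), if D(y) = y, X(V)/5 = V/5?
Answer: -2721527897/10 ≈ -2.7215e+8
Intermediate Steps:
X(V) = V (X(V) = 5*(V/5) = V)
C = -272152801 (C = -21767*12503 = -272152801)
W(l, Q) = Q/l (W(l, Q) = (Q + Q)/(l + l) = (2*Q)/((2*l)) = (2*Q)*(1/(2*l)) = Q/l)
C + W(X(10), 113) = -272152801 + 113/10 = -2721527897/10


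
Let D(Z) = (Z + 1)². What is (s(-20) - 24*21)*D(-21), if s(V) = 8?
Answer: -198400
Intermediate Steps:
D(Z) = (1 + Z)²
(s(-20) - 24*21)*D(-21) = (8 - 24*21)*(1 - 21)² = (8 - 504)*(-20)² = -496*400 = -198400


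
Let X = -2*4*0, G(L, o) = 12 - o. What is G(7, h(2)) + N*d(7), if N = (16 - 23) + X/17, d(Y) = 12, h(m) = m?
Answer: -74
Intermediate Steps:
X = 0 (X = -8*0 = 0)
N = -7 (N = (16 - 23) + 0/17 = -7 + 0*(1/17) = -7 + 0 = -7)
G(7, h(2)) + N*d(7) = (12 - 1*2) - 7*12 = (12 - 2) - 84 = 10 - 84 = -74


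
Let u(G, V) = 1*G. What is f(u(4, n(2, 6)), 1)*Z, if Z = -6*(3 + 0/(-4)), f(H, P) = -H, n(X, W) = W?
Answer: 72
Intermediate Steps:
u(G, V) = G
Z = -18 (Z = -6*(3 + 0*(-¼)) = -6*(3 + 0) = -6*3 = -18)
f(u(4, n(2, 6)), 1)*Z = -1*4*(-18) = -4*(-18) = 72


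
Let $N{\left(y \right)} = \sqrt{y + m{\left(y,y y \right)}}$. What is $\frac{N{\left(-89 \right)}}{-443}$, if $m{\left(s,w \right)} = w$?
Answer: $- \frac{2 \sqrt{1958}}{443} \approx -0.19977$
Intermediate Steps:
$N{\left(y \right)} = \sqrt{y + y^{2}}$ ($N{\left(y \right)} = \sqrt{y + y y} = \sqrt{y + y^{2}}$)
$\frac{N{\left(-89 \right)}}{-443} = \frac{\sqrt{- 89 \left(1 - 89\right)}}{-443} = \sqrt{\left(-89\right) \left(-88\right)} \left(- \frac{1}{443}\right) = \sqrt{7832} \left(- \frac{1}{443}\right) = 2 \sqrt{1958} \left(- \frac{1}{443}\right) = - \frac{2 \sqrt{1958}}{443}$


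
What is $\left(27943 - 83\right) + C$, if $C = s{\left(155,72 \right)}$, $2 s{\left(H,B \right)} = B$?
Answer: $27896$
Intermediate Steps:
$s{\left(H,B \right)} = \frac{B}{2}$
$C = 36$ ($C = \frac{1}{2} \cdot 72 = 36$)
$\left(27943 - 83\right) + C = \left(27943 - 83\right) + 36 = 27860 + 36 = 27896$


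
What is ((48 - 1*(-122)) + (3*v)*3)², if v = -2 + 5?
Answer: 38809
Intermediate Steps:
v = 3
((48 - 1*(-122)) + (3*v)*3)² = ((48 - 1*(-122)) + (3*3)*3)² = ((48 + 122) + 9*3)² = (170 + 27)² = 197² = 38809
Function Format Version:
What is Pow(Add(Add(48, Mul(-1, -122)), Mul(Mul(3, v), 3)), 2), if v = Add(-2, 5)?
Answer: 38809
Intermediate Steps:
v = 3
Pow(Add(Add(48, Mul(-1, -122)), Mul(Mul(3, v), 3)), 2) = Pow(Add(Add(48, Mul(-1, -122)), Mul(Mul(3, 3), 3)), 2) = Pow(Add(Add(48, 122), Mul(9, 3)), 2) = Pow(Add(170, 27), 2) = Pow(197, 2) = 38809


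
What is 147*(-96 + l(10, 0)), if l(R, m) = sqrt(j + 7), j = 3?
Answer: -14112 + 147*sqrt(10) ≈ -13647.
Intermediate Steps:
l(R, m) = sqrt(10) (l(R, m) = sqrt(3 + 7) = sqrt(10))
147*(-96 + l(10, 0)) = 147*(-96 + sqrt(10)) = -14112 + 147*sqrt(10)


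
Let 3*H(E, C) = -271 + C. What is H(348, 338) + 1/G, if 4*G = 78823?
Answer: 5281153/236469 ≈ 22.333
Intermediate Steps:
G = 78823/4 (G = (¼)*78823 = 78823/4 ≈ 19706.)
H(E, C) = -271/3 + C/3 (H(E, C) = (-271 + C)/3 = -271/3 + C/3)
H(348, 338) + 1/G = (-271/3 + (⅓)*338) + 1/(78823/4) = (-271/3 + 338/3) + 4/78823 = 67/3 + 4/78823 = 5281153/236469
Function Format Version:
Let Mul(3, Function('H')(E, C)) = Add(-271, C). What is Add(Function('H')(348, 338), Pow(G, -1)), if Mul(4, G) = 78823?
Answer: Rational(5281153, 236469) ≈ 22.333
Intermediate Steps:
G = Rational(78823, 4) (G = Mul(Rational(1, 4), 78823) = Rational(78823, 4) ≈ 19706.)
Function('H')(E, C) = Add(Rational(-271, 3), Mul(Rational(1, 3), C)) (Function('H')(E, C) = Mul(Rational(1, 3), Add(-271, C)) = Add(Rational(-271, 3), Mul(Rational(1, 3), C)))
Add(Function('H')(348, 338), Pow(G, -1)) = Add(Add(Rational(-271, 3), Mul(Rational(1, 3), 338)), Pow(Rational(78823, 4), -1)) = Add(Add(Rational(-271, 3), Rational(338, 3)), Rational(4, 78823)) = Add(Rational(67, 3), Rational(4, 78823)) = Rational(5281153, 236469)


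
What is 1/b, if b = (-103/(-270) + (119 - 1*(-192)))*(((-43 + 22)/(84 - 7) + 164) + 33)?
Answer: 135/8269726 ≈ 1.6325e-5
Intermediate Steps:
b = 8269726/135 (b = (-103*(-1/270) + (119 + 192))*((-21/77 + 164) + 33) = (103/270 + 311)*((-21*1/77 + 164) + 33) = 84073*((-3/11 + 164) + 33)/270 = 84073*(1801/11 + 33)/270 = (84073/270)*(2164/11) = 8269726/135 ≈ 61257.)
1/b = 1/(8269726/135) = 135/8269726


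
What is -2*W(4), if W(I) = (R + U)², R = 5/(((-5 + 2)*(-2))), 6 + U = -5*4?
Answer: -22801/18 ≈ -1266.7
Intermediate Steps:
U = -26 (U = -6 - 5*4 = -6 - 20 = -26)
R = ⅚ (R = 5/((-3*(-2))) = 5/6 = 5*(⅙) = ⅚ ≈ 0.83333)
W(I) = 22801/36 (W(I) = (⅚ - 26)² = (-151/6)² = 22801/36)
-2*W(4) = -2*22801/36 = -22801/18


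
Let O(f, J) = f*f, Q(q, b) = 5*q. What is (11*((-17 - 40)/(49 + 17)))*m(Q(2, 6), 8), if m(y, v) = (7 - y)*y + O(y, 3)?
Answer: -665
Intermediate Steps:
O(f, J) = f²
m(y, v) = y² + y*(7 - y) (m(y, v) = (7 - y)*y + y² = y*(7 - y) + y² = y² + y*(7 - y))
(11*((-17 - 40)/(49 + 17)))*m(Q(2, 6), 8) = (11*((-17 - 40)/(49 + 17)))*(7*(5*2)) = (11*(-57/66))*(7*10) = (11*(-57*1/66))*70 = (11*(-19/22))*70 = -19/2*70 = -665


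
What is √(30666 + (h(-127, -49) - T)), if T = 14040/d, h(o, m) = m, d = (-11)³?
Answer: √448417937/121 ≈ 175.01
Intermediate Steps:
d = -1331
T = -14040/1331 (T = 14040/(-1331) = 14040*(-1/1331) = -14040/1331 ≈ -10.548)
√(30666 + (h(-127, -49) - T)) = √(30666 + (-49 - 1*(-14040/1331))) = √(30666 + (-49 + 14040/1331)) = √(30666 - 51179/1331) = √(40765267/1331) = √448417937/121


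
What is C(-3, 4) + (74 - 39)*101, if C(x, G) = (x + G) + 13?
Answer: 3549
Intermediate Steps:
C(x, G) = 13 + G + x (C(x, G) = (G + x) + 13 = 13 + G + x)
C(-3, 4) + (74 - 39)*101 = (13 + 4 - 3) + (74 - 39)*101 = 14 + 35*101 = 14 + 3535 = 3549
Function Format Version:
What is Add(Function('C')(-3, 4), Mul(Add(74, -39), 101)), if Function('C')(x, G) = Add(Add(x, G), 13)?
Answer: 3549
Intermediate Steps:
Function('C')(x, G) = Add(13, G, x) (Function('C')(x, G) = Add(Add(G, x), 13) = Add(13, G, x))
Add(Function('C')(-3, 4), Mul(Add(74, -39), 101)) = Add(Add(13, 4, -3), Mul(Add(74, -39), 101)) = Add(14, Mul(35, 101)) = Add(14, 3535) = 3549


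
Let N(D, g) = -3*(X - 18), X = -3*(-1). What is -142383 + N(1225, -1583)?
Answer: -142338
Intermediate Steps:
X = 3
N(D, g) = 45 (N(D, g) = -3*(3 - 18) = -3*(-15) = 45)
-142383 + N(1225, -1583) = -142383 + 45 = -142338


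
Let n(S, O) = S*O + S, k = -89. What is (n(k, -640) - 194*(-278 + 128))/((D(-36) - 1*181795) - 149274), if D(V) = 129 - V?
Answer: -85971/330904 ≈ -0.25981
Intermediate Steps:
n(S, O) = S + O*S (n(S, O) = O*S + S = S + O*S)
(n(k, -640) - 194*(-278 + 128))/((D(-36) - 1*181795) - 149274) = (-89*(1 - 640) - 194*(-278 + 128))/(((129 - 1*(-36)) - 1*181795) - 149274) = (-89*(-639) - 194*(-150))/(((129 + 36) - 181795) - 149274) = (56871 + 29100)/((165 - 181795) - 149274) = 85971/(-181630 - 149274) = 85971/(-330904) = 85971*(-1/330904) = -85971/330904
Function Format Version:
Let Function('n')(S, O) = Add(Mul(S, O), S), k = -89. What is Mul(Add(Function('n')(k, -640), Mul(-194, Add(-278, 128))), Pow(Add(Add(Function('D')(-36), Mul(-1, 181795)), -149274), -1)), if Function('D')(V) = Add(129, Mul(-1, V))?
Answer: Rational(-85971, 330904) ≈ -0.25981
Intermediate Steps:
Function('n')(S, O) = Add(S, Mul(O, S)) (Function('n')(S, O) = Add(Mul(O, S), S) = Add(S, Mul(O, S)))
Mul(Add(Function('n')(k, -640), Mul(-194, Add(-278, 128))), Pow(Add(Add(Function('D')(-36), Mul(-1, 181795)), -149274), -1)) = Mul(Add(Mul(-89, Add(1, -640)), Mul(-194, Add(-278, 128))), Pow(Add(Add(Add(129, Mul(-1, -36)), Mul(-1, 181795)), -149274), -1)) = Mul(Add(Mul(-89, -639), Mul(-194, -150)), Pow(Add(Add(Add(129, 36), -181795), -149274), -1)) = Mul(Add(56871, 29100), Pow(Add(Add(165, -181795), -149274), -1)) = Mul(85971, Pow(Add(-181630, -149274), -1)) = Mul(85971, Pow(-330904, -1)) = Mul(85971, Rational(-1, 330904)) = Rational(-85971, 330904)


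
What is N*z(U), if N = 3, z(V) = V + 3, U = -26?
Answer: -69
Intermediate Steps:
z(V) = 3 + V
N*z(U) = 3*(3 - 26) = 3*(-23) = -69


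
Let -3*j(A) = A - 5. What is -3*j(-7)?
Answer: -12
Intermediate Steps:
j(A) = 5/3 - A/3 (j(A) = -(A - 5)/3 = -(-5 + A)/3 = 5/3 - A/3)
-3*j(-7) = -3*(5/3 - 1/3*(-7)) = -3*(5/3 + 7/3) = -3*4 = -12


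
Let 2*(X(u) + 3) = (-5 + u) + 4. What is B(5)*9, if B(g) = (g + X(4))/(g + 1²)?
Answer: 21/4 ≈ 5.2500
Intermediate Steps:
X(u) = -7/2 + u/2 (X(u) = -3 + ((-5 + u) + 4)/2 = -3 + (-1 + u)/2 = -3 + (-½ + u/2) = -7/2 + u/2)
B(g) = (-3/2 + g)/(1 + g) (B(g) = (g + (-7/2 + (½)*4))/(g + 1²) = (g + (-7/2 + 2))/(g + 1) = (g - 3/2)/(1 + g) = (-3/2 + g)/(1 + g))
B(5)*9 = ((-3/2 + 5)/(1 + 5))*9 = ((7/2)/6)*9 = ((⅙)*(7/2))*9 = (7/12)*9 = 21/4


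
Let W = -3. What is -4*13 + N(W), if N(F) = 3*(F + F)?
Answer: -70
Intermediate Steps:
N(F) = 6*F (N(F) = 3*(2*F) = 6*F)
-4*13 + N(W) = -4*13 + 6*(-3) = -52 - 18 = -70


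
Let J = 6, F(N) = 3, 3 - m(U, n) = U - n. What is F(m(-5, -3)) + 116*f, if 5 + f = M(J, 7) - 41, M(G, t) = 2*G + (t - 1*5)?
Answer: -3709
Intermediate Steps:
m(U, n) = 3 + n - U (m(U, n) = 3 - (U - n) = 3 + (n - U) = 3 + n - U)
M(G, t) = -5 + t + 2*G (M(G, t) = 2*G + (t - 5) = 2*G + (-5 + t) = -5 + t + 2*G)
f = -32 (f = -5 + ((-5 + 7 + 2*6) - 41) = -5 + ((-5 + 7 + 12) - 41) = -5 + (14 - 41) = -5 - 27 = -32)
F(m(-5, -3)) + 116*f = 3 + 116*(-32) = 3 - 3712 = -3709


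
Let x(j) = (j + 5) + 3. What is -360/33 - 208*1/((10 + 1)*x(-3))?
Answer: -808/55 ≈ -14.691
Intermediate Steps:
x(j) = 8 + j (x(j) = (5 + j) + 3 = 8 + j)
-360/33 - 208*1/((10 + 1)*x(-3)) = -360/33 - 208*1/((8 - 3)*(10 + 1)) = -360*1/33 - 208/(5*11) = -120/11 - 208/55 = -808/55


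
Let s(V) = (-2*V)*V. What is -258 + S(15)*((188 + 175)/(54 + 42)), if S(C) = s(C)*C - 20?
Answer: -413713/16 ≈ -25857.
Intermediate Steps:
s(V) = -2*V**2
S(C) = -20 - 2*C**3 (S(C) = (-2*C**2)*C - 20 = -2*C**3 - 20 = -20 - 2*C**3)
-258 + S(15)*((188 + 175)/(54 + 42)) = -258 + (-20 - 2*15**3)*((188 + 175)/(54 + 42)) = -258 + (-20 - 2*3375)*(363/96) = -258 + (-20 - 6750)*(363*(1/96)) = -258 - 6770*121/32 = -258 - 409585/16 = -413713/16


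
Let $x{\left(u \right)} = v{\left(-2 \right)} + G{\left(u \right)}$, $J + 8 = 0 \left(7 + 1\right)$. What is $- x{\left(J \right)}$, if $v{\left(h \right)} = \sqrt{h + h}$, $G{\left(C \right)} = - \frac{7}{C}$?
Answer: $- \frac{7}{8} - 2 i \approx -0.875 - 2.0 i$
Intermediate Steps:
$v{\left(h \right)} = \sqrt{2} \sqrt{h}$ ($v{\left(h \right)} = \sqrt{2 h} = \sqrt{2} \sqrt{h}$)
$J = -8$ ($J = -8 + 0 \left(7 + 1\right) = -8 + 0 \cdot 8 = -8 + 0 = -8$)
$x{\left(u \right)} = - \frac{7}{u} + 2 i$ ($x{\left(u \right)} = \sqrt{2} \sqrt{-2} - \frac{7}{u} = \sqrt{2} i \sqrt{2} - \frac{7}{u} = 2 i - \frac{7}{u} = - \frac{7}{u} + 2 i$)
$- x{\left(J \right)} = - (- \frac{7}{-8} + 2 i) = - (\left(-7\right) \left(- \frac{1}{8}\right) + 2 i) = - (\frac{7}{8} + 2 i) = - \frac{7}{8} - 2 i$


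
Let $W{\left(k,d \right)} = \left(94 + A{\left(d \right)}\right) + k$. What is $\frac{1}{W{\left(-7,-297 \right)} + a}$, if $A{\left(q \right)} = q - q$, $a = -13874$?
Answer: $- \frac{1}{13787} \approx -7.2532 \cdot 10^{-5}$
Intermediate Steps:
$A{\left(q \right)} = 0$
$W{\left(k,d \right)} = 94 + k$ ($W{\left(k,d \right)} = \left(94 + 0\right) + k = 94 + k$)
$\frac{1}{W{\left(-7,-297 \right)} + a} = \frac{1}{\left(94 - 7\right) - 13874} = \frac{1}{87 - 13874} = \frac{1}{-13787} = - \frac{1}{13787}$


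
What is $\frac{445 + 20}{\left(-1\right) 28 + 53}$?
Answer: $\frac{93}{5} \approx 18.6$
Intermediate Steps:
$\frac{445 + 20}{\left(-1\right) 28 + 53} = \frac{465}{-28 + 53} = \frac{465}{25} = 465 \cdot \frac{1}{25} = \frac{93}{5}$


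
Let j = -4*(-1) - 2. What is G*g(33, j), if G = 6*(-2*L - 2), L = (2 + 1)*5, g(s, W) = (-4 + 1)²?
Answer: -1728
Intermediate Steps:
j = 2 (j = 4 - 2 = 2)
g(s, W) = 9 (g(s, W) = (-3)² = 9)
L = 15 (L = 3*5 = 15)
G = -192 (G = 6*(-2*15 - 2) = 6*(-30 - 2) = 6*(-32) = -192)
G*g(33, j) = -192*9 = -1728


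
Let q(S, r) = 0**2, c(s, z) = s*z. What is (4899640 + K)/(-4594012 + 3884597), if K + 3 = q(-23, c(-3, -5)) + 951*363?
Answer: -1048970/141883 ≈ -7.3932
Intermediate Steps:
q(S, r) = 0
K = 345210 (K = -3 + (0 + 951*363) = -3 + (0 + 345213) = -3 + 345213 = 345210)
(4899640 + K)/(-4594012 + 3884597) = (4899640 + 345210)/(-4594012 + 3884597) = 5244850/(-709415) = 5244850*(-1/709415) = -1048970/141883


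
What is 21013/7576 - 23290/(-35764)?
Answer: 231988493/67737016 ≈ 3.4248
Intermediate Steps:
21013/7576 - 23290/(-35764) = 21013*(1/7576) - 23290*(-1/35764) = 21013/7576 + 11645/17882 = 231988493/67737016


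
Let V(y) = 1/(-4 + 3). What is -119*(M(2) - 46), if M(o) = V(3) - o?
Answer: 5831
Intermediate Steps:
V(y) = -1 (V(y) = 1/(-1) = -1)
M(o) = -1 - o
-119*(M(2) - 46) = -119*((-1 - 1*2) - 46) = -119*((-1 - 2) - 46) = -119*(-3 - 46) = -119*(-49) = 5831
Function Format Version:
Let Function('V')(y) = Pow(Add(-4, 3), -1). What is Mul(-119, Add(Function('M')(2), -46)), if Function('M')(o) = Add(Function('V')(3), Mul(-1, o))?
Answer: 5831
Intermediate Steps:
Function('V')(y) = -1 (Function('V')(y) = Pow(-1, -1) = -1)
Function('M')(o) = Add(-1, Mul(-1, o))
Mul(-119, Add(Function('M')(2), -46)) = Mul(-119, Add(Add(-1, Mul(-1, 2)), -46)) = Mul(-119, Add(Add(-1, -2), -46)) = Mul(-119, Add(-3, -46)) = Mul(-119, -49) = 5831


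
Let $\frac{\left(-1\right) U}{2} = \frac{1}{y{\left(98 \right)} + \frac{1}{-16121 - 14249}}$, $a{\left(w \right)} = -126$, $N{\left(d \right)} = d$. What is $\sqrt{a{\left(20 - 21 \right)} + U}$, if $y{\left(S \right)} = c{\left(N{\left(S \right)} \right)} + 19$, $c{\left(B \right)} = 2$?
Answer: $\frac{i \sqrt{51289149556546}}{637769} \approx 11.229 i$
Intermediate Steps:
$y{\left(S \right)} = 21$ ($y{\left(S \right)} = 2 + 19 = 21$)
$U = - \frac{60740}{637769}$ ($U = - \frac{2}{21 + \frac{1}{-16121 - 14249}} = - \frac{2}{21 + \frac{1}{-30370}} = - \frac{2}{21 - \frac{1}{30370}} = - \frac{2}{\frac{637769}{30370}} = \left(-2\right) \frac{30370}{637769} = - \frac{60740}{637769} \approx -0.095238$)
$\sqrt{a{\left(20 - 21 \right)} + U} = \sqrt{-126 - \frac{60740}{637769}} = \sqrt{- \frac{80419634}{637769}} = \frac{i \sqrt{51289149556546}}{637769}$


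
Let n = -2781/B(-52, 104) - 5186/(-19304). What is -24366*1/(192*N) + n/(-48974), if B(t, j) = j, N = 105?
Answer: -3117991848533/2580925882080 ≈ -1.2081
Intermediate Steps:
n = -6643135/250952 (n = -2781/104 - 5186/(-19304) = -2781*1/104 - 5186*(-1/19304) = -2781/104 + 2593/9652 = -6643135/250952 ≈ -26.472)
-24366*1/(192*N) + n/(-48974) = -24366/(192*105) - 6643135/250952/(-48974) = -24366/20160 - 6643135/250952*(-1/48974) = -24366*1/20160 + 6643135/12290123248 = -4061/3360 + 6643135/12290123248 = -3117991848533/2580925882080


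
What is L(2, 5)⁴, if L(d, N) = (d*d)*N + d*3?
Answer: 456976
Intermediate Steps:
L(d, N) = 3*d + N*d² (L(d, N) = d²*N + 3*d = N*d² + 3*d = 3*d + N*d²)
L(2, 5)⁴ = (2*(3 + 5*2))⁴ = (2*(3 + 10))⁴ = (2*13)⁴ = 26⁴ = 456976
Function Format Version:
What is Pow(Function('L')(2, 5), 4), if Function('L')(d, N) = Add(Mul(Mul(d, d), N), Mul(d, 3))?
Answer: 456976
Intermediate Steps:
Function('L')(d, N) = Add(Mul(3, d), Mul(N, Pow(d, 2))) (Function('L')(d, N) = Add(Mul(Pow(d, 2), N), Mul(3, d)) = Add(Mul(N, Pow(d, 2)), Mul(3, d)) = Add(Mul(3, d), Mul(N, Pow(d, 2))))
Pow(Function('L')(2, 5), 4) = Pow(Mul(2, Add(3, Mul(5, 2))), 4) = Pow(Mul(2, Add(3, 10)), 4) = Pow(Mul(2, 13), 4) = Pow(26, 4) = 456976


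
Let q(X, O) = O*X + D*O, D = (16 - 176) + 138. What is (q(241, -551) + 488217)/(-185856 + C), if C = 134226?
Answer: -61258/8605 ≈ -7.1189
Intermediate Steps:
D = -22 (D = -160 + 138 = -22)
q(X, O) = -22*O + O*X (q(X, O) = O*X - 22*O = -22*O + O*X)
(q(241, -551) + 488217)/(-185856 + C) = (-551*(-22 + 241) + 488217)/(-185856 + 134226) = (-551*219 + 488217)/(-51630) = (-120669 + 488217)*(-1/51630) = 367548*(-1/51630) = -61258/8605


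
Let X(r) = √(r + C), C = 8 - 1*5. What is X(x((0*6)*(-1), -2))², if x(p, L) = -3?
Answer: 0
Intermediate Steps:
C = 3 (C = 8 - 5 = 3)
X(r) = √(3 + r) (X(r) = √(r + 3) = √(3 + r))
X(x((0*6)*(-1), -2))² = (√(3 - 3))² = (√0)² = 0² = 0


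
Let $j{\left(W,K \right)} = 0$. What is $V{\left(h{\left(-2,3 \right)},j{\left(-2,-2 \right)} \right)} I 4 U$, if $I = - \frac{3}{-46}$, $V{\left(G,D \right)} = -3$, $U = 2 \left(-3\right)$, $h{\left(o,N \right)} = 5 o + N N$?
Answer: $\frac{108}{23} \approx 4.6956$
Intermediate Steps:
$h{\left(o,N \right)} = N^{2} + 5 o$ ($h{\left(o,N \right)} = 5 o + N^{2} = N^{2} + 5 o$)
$U = -6$
$I = \frac{3}{46}$ ($I = \left(-3\right) \left(- \frac{1}{46}\right) = \frac{3}{46} \approx 0.065217$)
$V{\left(h{\left(-2,3 \right)},j{\left(-2,-2 \right)} \right)} I 4 U = \left(-3\right) \frac{3}{46} \cdot 4 \left(-6\right) = \left(- \frac{9}{46}\right) \left(-24\right) = \frac{108}{23}$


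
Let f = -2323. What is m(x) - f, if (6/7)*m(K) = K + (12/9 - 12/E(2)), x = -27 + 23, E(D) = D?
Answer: 20816/9 ≈ 2312.9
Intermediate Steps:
x = -4
m(K) = -49/9 + 7*K/6 (m(K) = 7*(K + (12/9 - 12/2))/6 = 7*(K + (12*(⅑) - 12*½))/6 = 7*(K + (4/3 - 6))/6 = 7*(K - 14/3)/6 = 7*(-14/3 + K)/6 = -49/9 + 7*K/6)
m(x) - f = (-49/9 + (7/6)*(-4)) - 1*(-2323) = (-49/9 - 14/3) + 2323 = -91/9 + 2323 = 20816/9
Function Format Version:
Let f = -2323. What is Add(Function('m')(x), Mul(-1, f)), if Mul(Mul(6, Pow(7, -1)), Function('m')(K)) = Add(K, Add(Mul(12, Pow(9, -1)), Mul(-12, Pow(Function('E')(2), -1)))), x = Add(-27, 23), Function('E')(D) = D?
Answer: Rational(20816, 9) ≈ 2312.9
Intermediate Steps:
x = -4
Function('m')(K) = Add(Rational(-49, 9), Mul(Rational(7, 6), K)) (Function('m')(K) = Mul(Rational(7, 6), Add(K, Add(Mul(12, Pow(9, -1)), Mul(-12, Pow(2, -1))))) = Mul(Rational(7, 6), Add(K, Add(Mul(12, Rational(1, 9)), Mul(-12, Rational(1, 2))))) = Mul(Rational(7, 6), Add(K, Add(Rational(4, 3), -6))) = Mul(Rational(7, 6), Add(K, Rational(-14, 3))) = Mul(Rational(7, 6), Add(Rational(-14, 3), K)) = Add(Rational(-49, 9), Mul(Rational(7, 6), K)))
Add(Function('m')(x), Mul(-1, f)) = Add(Add(Rational(-49, 9), Mul(Rational(7, 6), -4)), Mul(-1, -2323)) = Add(Add(Rational(-49, 9), Rational(-14, 3)), 2323) = Add(Rational(-91, 9), 2323) = Rational(20816, 9)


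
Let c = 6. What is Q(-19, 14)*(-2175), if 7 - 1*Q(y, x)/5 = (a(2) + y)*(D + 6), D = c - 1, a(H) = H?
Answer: -2109750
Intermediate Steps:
D = 5 (D = 6 - 1 = 5)
Q(y, x) = -75 - 55*y (Q(y, x) = 35 - 5*(2 + y)*(5 + 6) = 35 - 5*(2 + y)*11 = 35 - 5*(22 + 11*y) = 35 + (-110 - 55*y) = -75 - 55*y)
Q(-19, 14)*(-2175) = (-75 - 55*(-19))*(-2175) = (-75 + 1045)*(-2175) = 970*(-2175) = -2109750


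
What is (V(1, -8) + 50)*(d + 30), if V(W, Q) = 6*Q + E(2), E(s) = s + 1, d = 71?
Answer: 505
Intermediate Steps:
E(s) = 1 + s
V(W, Q) = 3 + 6*Q (V(W, Q) = 6*Q + (1 + 2) = 6*Q + 3 = 3 + 6*Q)
(V(1, -8) + 50)*(d + 30) = ((3 + 6*(-8)) + 50)*(71 + 30) = ((3 - 48) + 50)*101 = (-45 + 50)*101 = 5*101 = 505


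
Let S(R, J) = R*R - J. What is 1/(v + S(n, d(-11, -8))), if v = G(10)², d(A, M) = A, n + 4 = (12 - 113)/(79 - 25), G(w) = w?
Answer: 2916/424165 ≈ 0.0068747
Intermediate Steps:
n = -317/54 (n = -4 + (12 - 113)/(79 - 25) = -4 - 101/54 = -317/54 ≈ -5.8704)
S(R, J) = R² - J
v = 100 (v = 10² = 100)
1/(v + S(n, d(-11, -8))) = 1/(100 + ((-317/54)² - 1*(-11))) = 1/(100 + (100489/2916 + 11)) = 1/(100 + 132565/2916) = 1/(424165/2916) = 2916/424165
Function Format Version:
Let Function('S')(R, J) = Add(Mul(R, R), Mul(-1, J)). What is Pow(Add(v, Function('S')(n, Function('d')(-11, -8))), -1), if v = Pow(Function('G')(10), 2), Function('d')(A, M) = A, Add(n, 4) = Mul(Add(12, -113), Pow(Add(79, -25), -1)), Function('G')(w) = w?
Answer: Rational(2916, 424165) ≈ 0.0068747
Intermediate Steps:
n = Rational(-317, 54) (n = Add(-4, Mul(Add(12, -113), Pow(Add(79, -25), -1))) = Add(-4, Mul(-101, Pow(54, -1))) = Add(-4, Mul(-101, Rational(1, 54))) = Add(-4, Rational(-101, 54)) = Rational(-317, 54) ≈ -5.8704)
Function('S')(R, J) = Add(Pow(R, 2), Mul(-1, J))
v = 100 (v = Pow(10, 2) = 100)
Pow(Add(v, Function('S')(n, Function('d')(-11, -8))), -1) = Pow(Add(100, Add(Pow(Rational(-317, 54), 2), Mul(-1, -11))), -1) = Pow(Add(100, Add(Rational(100489, 2916), 11)), -1) = Pow(Add(100, Rational(132565, 2916)), -1) = Pow(Rational(424165, 2916), -1) = Rational(2916, 424165)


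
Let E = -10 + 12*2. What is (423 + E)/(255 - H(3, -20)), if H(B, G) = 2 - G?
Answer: 437/233 ≈ 1.8755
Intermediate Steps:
E = 14 (E = -10 + 24 = 14)
(423 + E)/(255 - H(3, -20)) = (423 + 14)/(255 - (2 - 1*(-20))) = 437/(255 - (2 + 20)) = 437/(255 - 1*22) = 437/(255 - 22) = 437/233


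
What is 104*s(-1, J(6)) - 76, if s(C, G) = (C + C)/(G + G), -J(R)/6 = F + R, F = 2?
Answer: -443/6 ≈ -73.833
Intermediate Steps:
J(R) = -12 - 6*R (J(R) = -6*(2 + R) = -12 - 6*R)
s(C, G) = C/G (s(C, G) = (2*C)/((2*G)) = (2*C)*(1/(2*G)) = C/G)
104*s(-1, J(6)) - 76 = 104*(-1/(-12 - 6*6)) - 76 = 104*(-1/(-12 - 36)) - 76 = 104*(-1/(-48)) - 76 = 104*(-1*(-1/48)) - 76 = 104*(1/48) - 76 = 13/6 - 76 = -443/6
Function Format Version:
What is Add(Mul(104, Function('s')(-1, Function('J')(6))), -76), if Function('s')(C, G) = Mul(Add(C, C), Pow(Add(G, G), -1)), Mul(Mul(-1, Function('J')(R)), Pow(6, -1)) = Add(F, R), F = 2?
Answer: Rational(-443, 6) ≈ -73.833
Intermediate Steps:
Function('J')(R) = Add(-12, Mul(-6, R)) (Function('J')(R) = Mul(-6, Add(2, R)) = Add(-12, Mul(-6, R)))
Function('s')(C, G) = Mul(C, Pow(G, -1)) (Function('s')(C, G) = Mul(Mul(2, C), Pow(Mul(2, G), -1)) = Mul(Mul(2, C), Mul(Rational(1, 2), Pow(G, -1))) = Mul(C, Pow(G, -1)))
Add(Mul(104, Function('s')(-1, Function('J')(6))), -76) = Add(Mul(104, Mul(-1, Pow(Add(-12, Mul(-6, 6)), -1))), -76) = Add(Mul(104, Mul(-1, Pow(Add(-12, -36), -1))), -76) = Add(Mul(104, Mul(-1, Pow(-48, -1))), -76) = Add(Mul(104, Mul(-1, Rational(-1, 48))), -76) = Add(Mul(104, Rational(1, 48)), -76) = Add(Rational(13, 6), -76) = Rational(-443, 6)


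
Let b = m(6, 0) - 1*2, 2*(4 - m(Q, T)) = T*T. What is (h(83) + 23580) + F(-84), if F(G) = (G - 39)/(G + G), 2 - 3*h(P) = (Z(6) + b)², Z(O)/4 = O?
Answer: 3923819/168 ≈ 23356.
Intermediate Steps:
m(Q, T) = 4 - T²/2 (m(Q, T) = 4 - T*T/2 = 4 - T²/2)
b = 2 (b = (4 - ½*0²) - 1*2 = (4 - ½*0) - 2 = (4 + 0) - 2 = 4 - 2 = 2)
Z(O) = 4*O
h(P) = -674/3 (h(P) = ⅔ - (4*6 + 2)²/3 = ⅔ - (24 + 2)²/3 = ⅔ - ⅓*26² = ⅔ - ⅓*676 = ⅔ - 676/3 = -674/3)
F(G) = (-39 + G)/(2*G) (F(G) = (-39 + G)/((2*G)) = (-39 + G)*(1/(2*G)) = (-39 + G)/(2*G))
(h(83) + 23580) + F(-84) = (-674/3 + 23580) + (½)*(-39 - 84)/(-84) = 70066/3 + (½)*(-1/84)*(-123) = 70066/3 + 41/56 = 3923819/168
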